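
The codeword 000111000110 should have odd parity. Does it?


Number of 1s: 5

Yes, parity is correct (5 ones)


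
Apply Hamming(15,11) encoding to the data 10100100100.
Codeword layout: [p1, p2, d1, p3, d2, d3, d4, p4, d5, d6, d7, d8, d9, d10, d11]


Parity bits: p1=0, p2=1, p3=0, p4=0

011001000100100


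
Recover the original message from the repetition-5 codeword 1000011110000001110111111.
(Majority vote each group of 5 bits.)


Groups: 10000, 11110, 00000, 11101, 11111
Majority votes: 01011

01011


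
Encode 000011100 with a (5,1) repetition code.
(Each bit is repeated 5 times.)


Each bit -> 5 copies

000000000000000000001111111111111110000000000


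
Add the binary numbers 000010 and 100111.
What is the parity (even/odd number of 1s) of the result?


000010 = 2
100111 = 39
Sum = 41 = 101001
1s count = 3

odd parity (3 ones in 101001)


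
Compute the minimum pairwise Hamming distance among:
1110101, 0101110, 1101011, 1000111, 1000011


Comparing all pairs, minimum distance: 1
Can detect 0 errors, correct 0 errors

1


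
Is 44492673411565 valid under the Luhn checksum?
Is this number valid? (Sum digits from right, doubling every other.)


Luhn sum = 71
71 mod 10 = 1

Invalid (Luhn sum mod 10 = 1)


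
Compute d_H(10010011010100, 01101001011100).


XOR: 11111010001000
Count of 1s: 7

7


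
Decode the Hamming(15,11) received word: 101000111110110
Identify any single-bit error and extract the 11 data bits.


Syndrome = 6: error at position 6

Data: 10111110110 (corrected bit 6)


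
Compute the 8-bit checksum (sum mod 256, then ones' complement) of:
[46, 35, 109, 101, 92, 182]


Sum = 565 mod 256 = 53
Complement = 202

202


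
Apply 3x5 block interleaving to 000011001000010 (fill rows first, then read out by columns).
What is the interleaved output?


Matrix:
  00001
  10010
  00010
Read columns: 010000000011100

010000000011100


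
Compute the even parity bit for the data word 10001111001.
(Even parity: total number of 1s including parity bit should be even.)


Number of 1s in data: 6
Parity bit: 0

0


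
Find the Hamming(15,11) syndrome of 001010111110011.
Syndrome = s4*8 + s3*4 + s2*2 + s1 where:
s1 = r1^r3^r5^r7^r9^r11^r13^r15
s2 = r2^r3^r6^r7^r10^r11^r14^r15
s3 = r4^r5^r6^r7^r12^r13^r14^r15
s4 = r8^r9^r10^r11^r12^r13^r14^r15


s1=0, s2=0, s3=0, s4=0

Syndrome = 0 (no error)


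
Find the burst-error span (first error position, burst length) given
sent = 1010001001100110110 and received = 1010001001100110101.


XOR: 0000000000000000011

Burst at position 17, length 2


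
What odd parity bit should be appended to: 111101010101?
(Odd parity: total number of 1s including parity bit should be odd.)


Number of 1s in data: 8
Parity bit: 1

1


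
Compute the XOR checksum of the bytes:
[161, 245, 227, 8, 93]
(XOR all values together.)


XOR chain: 161 ^ 245 ^ 227 ^ 8 ^ 93 = 226

226


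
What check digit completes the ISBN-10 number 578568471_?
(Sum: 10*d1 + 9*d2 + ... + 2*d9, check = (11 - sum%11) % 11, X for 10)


Weighted sum: 327
327 mod 11 = 8

Check digit: 3


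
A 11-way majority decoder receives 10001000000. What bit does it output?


Ones: 2 out of 11
Threshold: 6

0 (2/11 voted 1)


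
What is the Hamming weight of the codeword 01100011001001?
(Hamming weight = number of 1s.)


Counting 1s in 01100011001001

6


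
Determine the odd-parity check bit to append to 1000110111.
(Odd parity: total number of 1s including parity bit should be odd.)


Number of 1s in data: 6
Parity bit: 1

1


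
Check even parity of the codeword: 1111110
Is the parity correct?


Number of 1s: 6

Yes, parity is correct (6 ones)


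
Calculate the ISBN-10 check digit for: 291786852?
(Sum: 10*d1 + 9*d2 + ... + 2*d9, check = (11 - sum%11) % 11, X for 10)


Weighted sum: 287
287 mod 11 = 1

Check digit: X


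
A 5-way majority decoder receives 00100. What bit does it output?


Ones: 1 out of 5
Threshold: 3

0 (1/5 voted 1)


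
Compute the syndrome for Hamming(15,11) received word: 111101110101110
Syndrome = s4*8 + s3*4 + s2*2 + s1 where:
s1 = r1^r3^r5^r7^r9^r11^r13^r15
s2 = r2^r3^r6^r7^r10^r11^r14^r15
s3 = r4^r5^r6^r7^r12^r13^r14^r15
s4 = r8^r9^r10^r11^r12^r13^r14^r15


s1=0, s2=0, s3=0, s4=1

Syndrome = 8 (error at position 8)


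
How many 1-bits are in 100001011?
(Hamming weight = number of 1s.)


Counting 1s in 100001011

4


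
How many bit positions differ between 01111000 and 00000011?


XOR: 01111011
Count of 1s: 6

6


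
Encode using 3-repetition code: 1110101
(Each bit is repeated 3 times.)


Each bit -> 3 copies

111111111000111000111


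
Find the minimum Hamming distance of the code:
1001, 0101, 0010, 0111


Comparing all pairs, minimum distance: 1
Can detect 0 errors, correct 0 errors

1


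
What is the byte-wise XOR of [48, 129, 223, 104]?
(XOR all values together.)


XOR chain: 48 ^ 129 ^ 223 ^ 104 = 6

6


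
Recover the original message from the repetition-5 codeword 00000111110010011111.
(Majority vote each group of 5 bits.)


Groups: 00000, 11111, 00100, 11111
Majority votes: 0101

0101


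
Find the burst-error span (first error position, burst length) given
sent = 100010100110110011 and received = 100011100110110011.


XOR: 000001000000000000

Burst at position 5, length 1


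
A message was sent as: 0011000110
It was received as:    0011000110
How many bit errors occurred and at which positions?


XOR: 0000000000

0 errors (received matches sent)


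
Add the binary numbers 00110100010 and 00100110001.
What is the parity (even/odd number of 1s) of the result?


00110100010 = 418
00100110001 = 305
Sum = 723 = 1011010011
1s count = 6

even parity (6 ones in 1011010011)


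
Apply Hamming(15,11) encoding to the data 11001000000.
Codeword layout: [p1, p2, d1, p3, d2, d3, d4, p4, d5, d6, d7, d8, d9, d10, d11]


Parity bits: p1=1, p2=1, p3=1, p4=1

111110011000000


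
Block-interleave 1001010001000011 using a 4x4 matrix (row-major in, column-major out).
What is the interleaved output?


Matrix:
  1001
  0100
  0100
  0011
Read columns: 1000011000011001

1000011000011001


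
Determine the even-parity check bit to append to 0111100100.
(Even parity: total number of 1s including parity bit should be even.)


Number of 1s in data: 5
Parity bit: 1

1


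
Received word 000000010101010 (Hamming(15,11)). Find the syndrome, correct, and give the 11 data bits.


Syndrome = 0: no error detected

Data: 00000101010 (no errors)


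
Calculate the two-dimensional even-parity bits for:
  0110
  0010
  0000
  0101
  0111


Row parities: 01001
Column parities: 0110

Row P: 01001, Col P: 0110, Corner: 0


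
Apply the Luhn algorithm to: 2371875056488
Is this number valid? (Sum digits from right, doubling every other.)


Luhn sum = 62
62 mod 10 = 2

Invalid (Luhn sum mod 10 = 2)


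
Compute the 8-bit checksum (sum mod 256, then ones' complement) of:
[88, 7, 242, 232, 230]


Sum = 799 mod 256 = 31
Complement = 224

224


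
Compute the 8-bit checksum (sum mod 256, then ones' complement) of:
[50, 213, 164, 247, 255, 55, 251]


Sum = 1235 mod 256 = 211
Complement = 44

44


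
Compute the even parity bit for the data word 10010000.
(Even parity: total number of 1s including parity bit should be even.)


Number of 1s in data: 2
Parity bit: 0

0


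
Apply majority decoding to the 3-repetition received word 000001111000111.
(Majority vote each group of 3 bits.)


Groups: 000, 001, 111, 000, 111
Majority votes: 00101

00101


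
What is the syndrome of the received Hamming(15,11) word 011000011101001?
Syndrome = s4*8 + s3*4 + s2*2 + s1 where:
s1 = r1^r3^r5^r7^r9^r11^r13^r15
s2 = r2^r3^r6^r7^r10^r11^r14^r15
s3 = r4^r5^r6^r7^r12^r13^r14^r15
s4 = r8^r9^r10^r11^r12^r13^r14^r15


s1=1, s2=0, s3=0, s4=1

Syndrome = 9 (error at position 9)


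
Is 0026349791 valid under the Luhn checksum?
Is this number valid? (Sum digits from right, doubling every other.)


Luhn sum = 46
46 mod 10 = 6

Invalid (Luhn sum mod 10 = 6)


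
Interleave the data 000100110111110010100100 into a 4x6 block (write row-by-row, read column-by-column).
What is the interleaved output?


Matrix:
  000100
  110111
  110010
  100100
Read columns: 011101100000110101100100

011101100000110101100100


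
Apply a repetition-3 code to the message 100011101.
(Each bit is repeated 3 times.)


Each bit -> 3 copies

111000000000111111111000111


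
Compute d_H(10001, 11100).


XOR: 01101
Count of 1s: 3

3


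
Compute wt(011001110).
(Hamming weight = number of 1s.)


Counting 1s in 011001110

5


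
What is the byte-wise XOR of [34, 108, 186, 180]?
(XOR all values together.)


XOR chain: 34 ^ 108 ^ 186 ^ 180 = 64

64


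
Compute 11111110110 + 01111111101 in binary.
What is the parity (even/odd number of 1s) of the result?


11111110110 = 2038
01111111101 = 1021
Sum = 3059 = 101111110011
1s count = 9

odd parity (9 ones in 101111110011)


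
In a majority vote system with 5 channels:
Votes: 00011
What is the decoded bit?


Ones: 2 out of 5
Threshold: 3

0 (2/5 voted 1)


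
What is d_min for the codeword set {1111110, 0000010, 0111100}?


Comparing all pairs, minimum distance: 2
Can detect 1 errors, correct 0 errors

2


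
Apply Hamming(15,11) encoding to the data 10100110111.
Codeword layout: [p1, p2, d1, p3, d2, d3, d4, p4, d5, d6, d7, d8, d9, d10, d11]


Parity bits: p1=0, p2=0, p3=0, p4=1

001001010110111


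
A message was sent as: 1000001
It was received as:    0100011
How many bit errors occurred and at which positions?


XOR: 1100010

3 error(s) at position(s): 0, 1, 5


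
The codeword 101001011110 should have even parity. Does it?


Number of 1s: 7

No, parity error (7 ones)


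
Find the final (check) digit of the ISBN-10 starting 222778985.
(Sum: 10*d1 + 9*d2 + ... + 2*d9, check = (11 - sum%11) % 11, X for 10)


Weighted sum: 255
255 mod 11 = 2

Check digit: 9


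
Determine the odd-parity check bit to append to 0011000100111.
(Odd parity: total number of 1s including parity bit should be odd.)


Number of 1s in data: 6
Parity bit: 1

1


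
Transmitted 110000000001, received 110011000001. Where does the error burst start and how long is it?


XOR: 000011000000

Burst at position 4, length 2


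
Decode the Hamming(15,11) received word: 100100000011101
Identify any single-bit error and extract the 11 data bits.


Syndrome = 0: no error detected

Data: 00000011101 (no errors)


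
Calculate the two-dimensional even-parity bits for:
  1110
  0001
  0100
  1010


Row parities: 1110
Column parities: 0001

Row P: 1110, Col P: 0001, Corner: 1


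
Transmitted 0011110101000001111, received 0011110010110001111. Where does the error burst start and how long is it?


XOR: 0000000111110000000

Burst at position 7, length 5


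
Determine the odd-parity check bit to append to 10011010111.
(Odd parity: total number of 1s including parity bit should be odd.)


Number of 1s in data: 7
Parity bit: 0

0


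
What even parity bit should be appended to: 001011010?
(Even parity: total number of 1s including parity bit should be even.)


Number of 1s in data: 4
Parity bit: 0

0


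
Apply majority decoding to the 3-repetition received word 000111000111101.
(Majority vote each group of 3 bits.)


Groups: 000, 111, 000, 111, 101
Majority votes: 01011

01011


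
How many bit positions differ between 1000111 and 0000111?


XOR: 1000000
Count of 1s: 1

1


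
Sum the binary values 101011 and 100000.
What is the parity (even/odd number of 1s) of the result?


101011 = 43
100000 = 32
Sum = 75 = 1001011
1s count = 4

even parity (4 ones in 1001011)


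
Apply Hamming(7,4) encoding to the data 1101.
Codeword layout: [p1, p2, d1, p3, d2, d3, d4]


Parity bits: p1=1, p2=0, p3=0

1010101


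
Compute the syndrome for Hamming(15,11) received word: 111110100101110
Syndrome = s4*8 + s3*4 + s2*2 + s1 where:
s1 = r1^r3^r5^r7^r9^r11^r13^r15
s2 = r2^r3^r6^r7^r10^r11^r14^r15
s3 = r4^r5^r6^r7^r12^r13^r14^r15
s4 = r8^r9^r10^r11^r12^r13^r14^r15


s1=1, s2=1, s3=0, s4=0

Syndrome = 3 (error at position 3)


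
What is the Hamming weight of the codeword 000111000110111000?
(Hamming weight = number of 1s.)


Counting 1s in 000111000110111000

8


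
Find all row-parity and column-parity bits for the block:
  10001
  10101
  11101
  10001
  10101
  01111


Row parities: 010010
Column parities: 10010

Row P: 010010, Col P: 10010, Corner: 0


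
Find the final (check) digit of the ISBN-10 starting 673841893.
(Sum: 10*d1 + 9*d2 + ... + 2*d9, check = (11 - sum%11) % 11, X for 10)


Weighted sum: 297
297 mod 11 = 0

Check digit: 0


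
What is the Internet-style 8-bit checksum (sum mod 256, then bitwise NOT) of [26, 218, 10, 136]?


Sum = 390 mod 256 = 134
Complement = 121

121


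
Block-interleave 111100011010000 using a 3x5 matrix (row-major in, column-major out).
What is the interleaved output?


Matrix:
  11110
  00110
  10000
Read columns: 101100110110000

101100110110000


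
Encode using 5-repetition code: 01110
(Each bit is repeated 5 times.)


Each bit -> 5 copies

0000011111111111111100000


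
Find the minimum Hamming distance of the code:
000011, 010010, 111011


Comparing all pairs, minimum distance: 2
Can detect 1 errors, correct 0 errors

2


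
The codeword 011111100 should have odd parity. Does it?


Number of 1s: 6

No, parity error (6 ones)


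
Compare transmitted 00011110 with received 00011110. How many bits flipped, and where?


XOR: 00000000

0 errors (received matches sent)


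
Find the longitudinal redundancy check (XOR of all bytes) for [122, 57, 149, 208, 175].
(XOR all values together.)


XOR chain: 122 ^ 57 ^ 149 ^ 208 ^ 175 = 169

169


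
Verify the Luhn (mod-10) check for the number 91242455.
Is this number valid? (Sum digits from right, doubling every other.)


Luhn sum = 32
32 mod 10 = 2

Invalid (Luhn sum mod 10 = 2)


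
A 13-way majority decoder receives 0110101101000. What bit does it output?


Ones: 6 out of 13
Threshold: 7

0 (6/13 voted 1)


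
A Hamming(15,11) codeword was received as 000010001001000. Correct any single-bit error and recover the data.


Syndrome = 0: no error detected

Data: 01001001000 (no errors)


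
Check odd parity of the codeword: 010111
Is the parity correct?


Number of 1s: 4

No, parity error (4 ones)


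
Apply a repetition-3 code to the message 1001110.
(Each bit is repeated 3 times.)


Each bit -> 3 copies

111000000111111111000


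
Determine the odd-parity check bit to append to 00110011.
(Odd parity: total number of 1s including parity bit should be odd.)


Number of 1s in data: 4
Parity bit: 1

1


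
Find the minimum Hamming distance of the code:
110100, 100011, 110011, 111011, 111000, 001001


Comparing all pairs, minimum distance: 1
Can detect 0 errors, correct 0 errors

1


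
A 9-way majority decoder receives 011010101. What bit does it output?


Ones: 5 out of 9
Threshold: 5

1 (5/9 voted 1)


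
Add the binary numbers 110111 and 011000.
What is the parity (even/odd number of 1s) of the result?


110111 = 55
011000 = 24
Sum = 79 = 1001111
1s count = 5

odd parity (5 ones in 1001111)


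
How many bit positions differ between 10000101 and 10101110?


XOR: 00101011
Count of 1s: 4

4


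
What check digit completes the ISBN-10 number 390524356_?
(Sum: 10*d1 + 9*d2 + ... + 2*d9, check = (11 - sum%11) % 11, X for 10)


Weighted sum: 217
217 mod 11 = 8

Check digit: 3


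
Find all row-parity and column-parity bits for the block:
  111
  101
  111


Row parities: 101
Column parities: 101

Row P: 101, Col P: 101, Corner: 0


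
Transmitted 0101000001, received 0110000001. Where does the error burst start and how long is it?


XOR: 0011000000

Burst at position 2, length 2


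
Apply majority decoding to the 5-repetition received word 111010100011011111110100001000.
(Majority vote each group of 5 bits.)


Groups: 11101, 01000, 11011, 11111, 01000, 01000
Majority votes: 101100

101100


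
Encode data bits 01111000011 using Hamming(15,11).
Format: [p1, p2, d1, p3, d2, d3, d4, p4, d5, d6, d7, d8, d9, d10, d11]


Parity bits: p1=0, p2=0, p3=1, p4=1

000111111000011


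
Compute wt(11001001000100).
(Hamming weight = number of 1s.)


Counting 1s in 11001001000100

5


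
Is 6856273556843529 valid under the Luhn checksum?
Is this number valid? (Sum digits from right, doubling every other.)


Luhn sum = 82
82 mod 10 = 2

Invalid (Luhn sum mod 10 = 2)


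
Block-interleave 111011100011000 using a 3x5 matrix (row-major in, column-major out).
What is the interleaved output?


Matrix:
  11101
  11000
  11000
Read columns: 111111100000100

111111100000100


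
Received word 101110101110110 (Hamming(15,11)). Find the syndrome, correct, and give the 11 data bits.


Syndrome = 15: error at position 15

Data: 11011110111 (corrected bit 15)


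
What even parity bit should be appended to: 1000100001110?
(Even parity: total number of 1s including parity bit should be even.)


Number of 1s in data: 5
Parity bit: 1

1


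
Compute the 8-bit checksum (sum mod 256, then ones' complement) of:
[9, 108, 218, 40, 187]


Sum = 562 mod 256 = 50
Complement = 205

205


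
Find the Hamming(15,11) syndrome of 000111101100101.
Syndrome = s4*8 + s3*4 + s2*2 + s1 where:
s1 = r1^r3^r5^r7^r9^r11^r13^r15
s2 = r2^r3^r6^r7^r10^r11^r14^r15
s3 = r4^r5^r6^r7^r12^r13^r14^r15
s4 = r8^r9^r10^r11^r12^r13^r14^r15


s1=1, s2=0, s3=0, s4=0

Syndrome = 1 (error at position 1)


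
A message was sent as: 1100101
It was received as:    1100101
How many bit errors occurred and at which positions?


XOR: 0000000

0 errors (received matches sent)


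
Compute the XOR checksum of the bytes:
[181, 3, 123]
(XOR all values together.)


XOR chain: 181 ^ 3 ^ 123 = 205

205


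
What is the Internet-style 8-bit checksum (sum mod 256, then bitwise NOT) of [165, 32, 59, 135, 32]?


Sum = 423 mod 256 = 167
Complement = 88

88


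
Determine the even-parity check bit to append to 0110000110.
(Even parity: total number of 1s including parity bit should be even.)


Number of 1s in data: 4
Parity bit: 0

0


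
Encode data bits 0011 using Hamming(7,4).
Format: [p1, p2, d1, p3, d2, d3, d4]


Parity bits: p1=1, p2=0, p3=0

1000011


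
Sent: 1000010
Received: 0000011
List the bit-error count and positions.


XOR: 1000001

2 error(s) at position(s): 0, 6


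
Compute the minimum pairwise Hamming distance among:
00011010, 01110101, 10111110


Comparing all pairs, minimum distance: 3
Can detect 2 errors, correct 1 errors

3


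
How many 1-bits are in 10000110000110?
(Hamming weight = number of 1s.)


Counting 1s in 10000110000110

5


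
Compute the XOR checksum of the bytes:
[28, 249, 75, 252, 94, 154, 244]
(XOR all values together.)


XOR chain: 28 ^ 249 ^ 75 ^ 252 ^ 94 ^ 154 ^ 244 = 98

98


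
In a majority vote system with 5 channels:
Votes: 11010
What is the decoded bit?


Ones: 3 out of 5
Threshold: 3

1 (3/5 voted 1)


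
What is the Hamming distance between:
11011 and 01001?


XOR: 10010
Count of 1s: 2

2


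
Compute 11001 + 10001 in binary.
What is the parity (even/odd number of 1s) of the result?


11001 = 25
10001 = 17
Sum = 42 = 101010
1s count = 3

odd parity (3 ones in 101010)


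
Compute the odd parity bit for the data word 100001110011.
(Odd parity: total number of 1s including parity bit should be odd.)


Number of 1s in data: 6
Parity bit: 1

1


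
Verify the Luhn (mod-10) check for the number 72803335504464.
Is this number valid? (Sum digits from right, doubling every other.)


Luhn sum = 54
54 mod 10 = 4

Invalid (Luhn sum mod 10 = 4)


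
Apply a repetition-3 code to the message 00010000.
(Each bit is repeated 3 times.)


Each bit -> 3 copies

000000000111000000000000


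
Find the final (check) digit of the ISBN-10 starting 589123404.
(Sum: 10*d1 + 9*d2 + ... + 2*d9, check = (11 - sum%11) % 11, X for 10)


Weighted sum: 252
252 mod 11 = 10

Check digit: 1


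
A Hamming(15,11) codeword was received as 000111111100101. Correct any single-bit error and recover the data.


Syndrome = 9: error at position 9

Data: 01110100101 (corrected bit 9)


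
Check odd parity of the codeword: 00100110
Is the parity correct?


Number of 1s: 3

Yes, parity is correct (3 ones)


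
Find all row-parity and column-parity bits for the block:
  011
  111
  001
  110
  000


Row parities: 01100
Column parities: 011

Row P: 01100, Col P: 011, Corner: 0


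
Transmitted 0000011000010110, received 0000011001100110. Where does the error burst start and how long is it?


XOR: 0000000001110000

Burst at position 9, length 3


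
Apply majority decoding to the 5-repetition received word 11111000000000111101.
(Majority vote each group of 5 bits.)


Groups: 11111, 00000, 00001, 11101
Majority votes: 1001

1001


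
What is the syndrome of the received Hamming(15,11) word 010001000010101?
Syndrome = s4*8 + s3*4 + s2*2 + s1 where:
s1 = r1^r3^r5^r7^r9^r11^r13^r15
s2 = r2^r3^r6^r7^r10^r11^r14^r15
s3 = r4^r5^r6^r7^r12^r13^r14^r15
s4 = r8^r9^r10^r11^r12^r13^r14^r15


s1=1, s2=0, s3=1, s4=1

Syndrome = 13 (error at position 13)


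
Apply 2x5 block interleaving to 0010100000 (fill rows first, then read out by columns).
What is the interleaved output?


Matrix:
  00101
  00000
Read columns: 0000100010

0000100010


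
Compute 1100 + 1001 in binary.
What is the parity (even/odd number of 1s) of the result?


1100 = 12
1001 = 9
Sum = 21 = 10101
1s count = 3

odd parity (3 ones in 10101)


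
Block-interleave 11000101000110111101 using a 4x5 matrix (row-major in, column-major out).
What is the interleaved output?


Matrix:
  11000
  10100
  01101
  11101
Read columns: 11011011011100000011

11011011011100000011


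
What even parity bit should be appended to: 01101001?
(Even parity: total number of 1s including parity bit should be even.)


Number of 1s in data: 4
Parity bit: 0

0


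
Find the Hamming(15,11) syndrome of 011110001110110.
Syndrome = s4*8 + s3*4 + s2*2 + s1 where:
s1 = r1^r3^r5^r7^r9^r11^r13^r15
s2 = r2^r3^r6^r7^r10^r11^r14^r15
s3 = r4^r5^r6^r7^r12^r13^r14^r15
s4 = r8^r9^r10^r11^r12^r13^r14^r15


s1=1, s2=1, s3=0, s4=1

Syndrome = 11 (error at position 11)


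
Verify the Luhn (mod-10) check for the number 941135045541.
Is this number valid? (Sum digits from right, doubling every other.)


Luhn sum = 46
46 mod 10 = 6

Invalid (Luhn sum mod 10 = 6)


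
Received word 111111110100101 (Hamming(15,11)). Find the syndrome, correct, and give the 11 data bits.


Syndrome = 0: no error detected

Data: 11110100101 (no errors)


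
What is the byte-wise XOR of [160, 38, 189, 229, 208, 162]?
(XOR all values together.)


XOR chain: 160 ^ 38 ^ 189 ^ 229 ^ 208 ^ 162 = 172

172


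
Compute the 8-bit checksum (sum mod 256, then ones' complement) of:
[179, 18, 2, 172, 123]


Sum = 494 mod 256 = 238
Complement = 17

17


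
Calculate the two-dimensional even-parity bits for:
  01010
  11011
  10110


Row parities: 001
Column parities: 00111

Row P: 001, Col P: 00111, Corner: 1


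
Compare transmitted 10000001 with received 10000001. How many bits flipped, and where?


XOR: 00000000

0 errors (received matches sent)


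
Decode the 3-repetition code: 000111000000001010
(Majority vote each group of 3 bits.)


Groups: 000, 111, 000, 000, 001, 010
Majority votes: 010000

010000


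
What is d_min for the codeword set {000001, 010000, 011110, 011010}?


Comparing all pairs, minimum distance: 1
Can detect 0 errors, correct 0 errors

1


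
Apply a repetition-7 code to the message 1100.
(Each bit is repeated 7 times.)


Each bit -> 7 copies

1111111111111100000000000000


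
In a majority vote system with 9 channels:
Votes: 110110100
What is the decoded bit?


Ones: 5 out of 9
Threshold: 5

1 (5/9 voted 1)


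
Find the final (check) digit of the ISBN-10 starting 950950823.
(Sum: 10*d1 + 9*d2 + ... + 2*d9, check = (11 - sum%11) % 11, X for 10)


Weighted sum: 272
272 mod 11 = 8

Check digit: 3


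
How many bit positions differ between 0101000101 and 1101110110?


XOR: 1000110011
Count of 1s: 5

5


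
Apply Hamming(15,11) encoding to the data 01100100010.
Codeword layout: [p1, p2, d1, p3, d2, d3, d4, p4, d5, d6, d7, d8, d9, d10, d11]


Parity bits: p1=1, p2=1, p3=1, p4=0

110111000100010


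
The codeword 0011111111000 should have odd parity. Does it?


Number of 1s: 8

No, parity error (8 ones)


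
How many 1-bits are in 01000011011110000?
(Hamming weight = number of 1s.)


Counting 1s in 01000011011110000

7


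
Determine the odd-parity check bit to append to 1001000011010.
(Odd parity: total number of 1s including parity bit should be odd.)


Number of 1s in data: 5
Parity bit: 0

0


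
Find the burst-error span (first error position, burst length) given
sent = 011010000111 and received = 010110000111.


XOR: 001100000000

Burst at position 2, length 2


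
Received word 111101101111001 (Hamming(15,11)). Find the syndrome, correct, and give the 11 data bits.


Syndrome = 14: error at position 14

Data: 10111111011 (corrected bit 14)


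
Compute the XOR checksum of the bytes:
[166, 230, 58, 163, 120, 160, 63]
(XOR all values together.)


XOR chain: 166 ^ 230 ^ 58 ^ 163 ^ 120 ^ 160 ^ 63 = 62

62


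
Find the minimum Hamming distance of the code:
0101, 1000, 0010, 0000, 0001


Comparing all pairs, minimum distance: 1
Can detect 0 errors, correct 0 errors

1


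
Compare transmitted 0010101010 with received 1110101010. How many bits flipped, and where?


XOR: 1100000000

2 error(s) at position(s): 0, 1


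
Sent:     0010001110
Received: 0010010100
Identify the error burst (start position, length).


XOR: 0000011010

Burst at position 5, length 4


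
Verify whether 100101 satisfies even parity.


Number of 1s: 3

No, parity error (3 ones)


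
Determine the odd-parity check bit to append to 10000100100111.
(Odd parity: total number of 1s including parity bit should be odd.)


Number of 1s in data: 6
Parity bit: 1

1


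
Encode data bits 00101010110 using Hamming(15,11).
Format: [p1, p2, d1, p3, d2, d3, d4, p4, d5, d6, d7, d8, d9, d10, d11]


Parity bits: p1=1, p2=1, p3=1, p4=0

110101001010110


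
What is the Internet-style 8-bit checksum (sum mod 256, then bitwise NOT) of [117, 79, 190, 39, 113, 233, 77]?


Sum = 848 mod 256 = 80
Complement = 175

175


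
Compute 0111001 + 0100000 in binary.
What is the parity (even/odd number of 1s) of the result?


0111001 = 57
0100000 = 32
Sum = 89 = 1011001
1s count = 4

even parity (4 ones in 1011001)


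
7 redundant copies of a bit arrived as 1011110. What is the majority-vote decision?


Ones: 5 out of 7
Threshold: 4

1 (5/7 voted 1)


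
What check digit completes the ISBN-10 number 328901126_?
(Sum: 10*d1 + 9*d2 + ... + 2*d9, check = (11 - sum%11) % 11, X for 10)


Weighted sum: 202
202 mod 11 = 4

Check digit: 7


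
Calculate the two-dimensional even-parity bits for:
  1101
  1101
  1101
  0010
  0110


Row parities: 11110
Column parities: 1001

Row P: 11110, Col P: 1001, Corner: 0


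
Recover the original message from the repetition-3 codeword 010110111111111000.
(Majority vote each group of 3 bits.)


Groups: 010, 110, 111, 111, 111, 000
Majority votes: 011110

011110


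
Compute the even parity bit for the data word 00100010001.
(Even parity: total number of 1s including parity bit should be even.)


Number of 1s in data: 3
Parity bit: 1

1


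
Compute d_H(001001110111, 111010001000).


XOR: 110011111111
Count of 1s: 10

10


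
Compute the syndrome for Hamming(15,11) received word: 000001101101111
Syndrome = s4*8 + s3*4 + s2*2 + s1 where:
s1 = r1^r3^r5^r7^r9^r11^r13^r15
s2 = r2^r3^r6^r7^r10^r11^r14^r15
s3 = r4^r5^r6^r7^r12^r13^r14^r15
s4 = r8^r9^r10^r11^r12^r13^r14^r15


s1=0, s2=1, s3=0, s4=0

Syndrome = 2 (error at position 2)


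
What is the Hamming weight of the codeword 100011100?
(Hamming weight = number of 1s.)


Counting 1s in 100011100

4


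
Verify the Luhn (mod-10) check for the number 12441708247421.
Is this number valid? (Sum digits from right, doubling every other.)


Luhn sum = 55
55 mod 10 = 5

Invalid (Luhn sum mod 10 = 5)


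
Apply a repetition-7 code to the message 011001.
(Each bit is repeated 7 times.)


Each bit -> 7 copies

000000011111111111111000000000000001111111


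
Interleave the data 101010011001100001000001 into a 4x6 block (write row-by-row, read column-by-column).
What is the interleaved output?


Matrix:
  101010
  011001
  100001
  000001
Read columns: 101001001100000010000111

101001001100000010000111


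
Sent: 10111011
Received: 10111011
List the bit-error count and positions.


XOR: 00000000

0 errors (received matches sent)


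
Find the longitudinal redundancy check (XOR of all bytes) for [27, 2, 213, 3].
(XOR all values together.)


XOR chain: 27 ^ 2 ^ 213 ^ 3 = 207

207


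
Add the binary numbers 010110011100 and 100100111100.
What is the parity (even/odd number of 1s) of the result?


010110011100 = 1436
100100111100 = 2364
Sum = 3800 = 111011011000
1s count = 7

odd parity (7 ones in 111011011000)


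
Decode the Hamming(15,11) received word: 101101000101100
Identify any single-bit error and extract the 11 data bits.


Syndrome = 11: error at position 11

Data: 10100111100 (corrected bit 11)


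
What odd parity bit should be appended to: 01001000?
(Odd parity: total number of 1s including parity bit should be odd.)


Number of 1s in data: 2
Parity bit: 1

1


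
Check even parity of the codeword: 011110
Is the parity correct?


Number of 1s: 4

Yes, parity is correct (4 ones)


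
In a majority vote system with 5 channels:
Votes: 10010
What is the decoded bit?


Ones: 2 out of 5
Threshold: 3

0 (2/5 voted 1)


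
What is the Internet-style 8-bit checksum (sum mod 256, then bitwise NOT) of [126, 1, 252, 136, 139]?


Sum = 654 mod 256 = 142
Complement = 113

113


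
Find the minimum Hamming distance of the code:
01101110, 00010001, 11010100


Comparing all pairs, minimum distance: 4
Can detect 3 errors, correct 1 errors

4


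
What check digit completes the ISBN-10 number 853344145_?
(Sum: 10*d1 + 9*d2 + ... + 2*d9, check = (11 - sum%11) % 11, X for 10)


Weighted sum: 240
240 mod 11 = 9

Check digit: 2


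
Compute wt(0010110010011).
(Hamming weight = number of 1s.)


Counting 1s in 0010110010011

6


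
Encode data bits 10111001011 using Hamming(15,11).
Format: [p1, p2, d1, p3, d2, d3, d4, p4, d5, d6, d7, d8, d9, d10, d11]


Parity bits: p1=0, p2=1, p3=1, p4=0

011101101001011


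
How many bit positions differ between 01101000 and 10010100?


XOR: 11111100
Count of 1s: 6

6


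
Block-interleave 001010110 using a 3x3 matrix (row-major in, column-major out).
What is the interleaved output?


Matrix:
  001
  010
  110
Read columns: 001011100

001011100


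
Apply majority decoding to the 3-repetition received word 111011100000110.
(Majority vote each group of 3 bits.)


Groups: 111, 011, 100, 000, 110
Majority votes: 11001

11001


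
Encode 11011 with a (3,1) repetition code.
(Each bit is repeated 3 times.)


Each bit -> 3 copies

111111000111111


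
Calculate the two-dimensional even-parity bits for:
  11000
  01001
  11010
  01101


Row parities: 0011
Column parities: 00110

Row P: 0011, Col P: 00110, Corner: 0


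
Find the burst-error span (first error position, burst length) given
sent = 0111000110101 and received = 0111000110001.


XOR: 0000000000100

Burst at position 10, length 1


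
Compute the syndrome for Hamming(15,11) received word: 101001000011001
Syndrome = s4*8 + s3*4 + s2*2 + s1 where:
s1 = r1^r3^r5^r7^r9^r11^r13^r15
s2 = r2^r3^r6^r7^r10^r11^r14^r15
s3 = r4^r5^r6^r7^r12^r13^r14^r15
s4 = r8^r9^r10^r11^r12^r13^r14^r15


s1=0, s2=0, s3=1, s4=1

Syndrome = 12 (error at position 12)


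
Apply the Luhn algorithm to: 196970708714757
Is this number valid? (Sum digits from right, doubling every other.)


Luhn sum = 76
76 mod 10 = 6

Invalid (Luhn sum mod 10 = 6)


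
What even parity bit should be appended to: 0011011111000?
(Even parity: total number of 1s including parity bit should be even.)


Number of 1s in data: 7
Parity bit: 1

1


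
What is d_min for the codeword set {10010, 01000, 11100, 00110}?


Comparing all pairs, minimum distance: 2
Can detect 1 errors, correct 0 errors

2


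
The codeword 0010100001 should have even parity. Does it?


Number of 1s: 3

No, parity error (3 ones)


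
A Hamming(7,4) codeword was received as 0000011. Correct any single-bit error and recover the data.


Syndrome = 1: error at position 1

Data: 0011 (corrected bit 1)


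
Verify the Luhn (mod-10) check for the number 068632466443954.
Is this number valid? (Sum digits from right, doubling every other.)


Luhn sum = 66
66 mod 10 = 6

Invalid (Luhn sum mod 10 = 6)


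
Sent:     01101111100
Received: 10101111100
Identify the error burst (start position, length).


XOR: 11000000000

Burst at position 0, length 2


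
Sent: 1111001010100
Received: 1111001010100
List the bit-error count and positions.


XOR: 0000000000000

0 errors (received matches sent)


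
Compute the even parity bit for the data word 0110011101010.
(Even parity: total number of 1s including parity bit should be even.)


Number of 1s in data: 7
Parity bit: 1

1


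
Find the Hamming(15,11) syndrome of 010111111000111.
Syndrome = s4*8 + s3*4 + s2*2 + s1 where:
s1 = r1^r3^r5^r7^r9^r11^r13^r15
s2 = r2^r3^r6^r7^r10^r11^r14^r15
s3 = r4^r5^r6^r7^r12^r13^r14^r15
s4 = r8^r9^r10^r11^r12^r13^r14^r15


s1=1, s2=1, s3=1, s4=1

Syndrome = 15 (error at position 15)


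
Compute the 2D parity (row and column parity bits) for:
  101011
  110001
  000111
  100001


Row parities: 0110
Column parities: 111100

Row P: 0110, Col P: 111100, Corner: 0


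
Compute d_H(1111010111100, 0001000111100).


XOR: 1110010000000
Count of 1s: 4

4


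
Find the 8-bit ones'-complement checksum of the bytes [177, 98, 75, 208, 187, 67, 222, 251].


Sum = 1285 mod 256 = 5
Complement = 250

250


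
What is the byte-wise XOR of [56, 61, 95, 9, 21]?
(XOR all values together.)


XOR chain: 56 ^ 61 ^ 95 ^ 9 ^ 21 = 70

70


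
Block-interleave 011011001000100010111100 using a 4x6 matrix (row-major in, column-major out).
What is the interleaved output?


Matrix:
  011011
  001000
  100010
  111100
Read columns: 001110011101000110101000

001110011101000110101000


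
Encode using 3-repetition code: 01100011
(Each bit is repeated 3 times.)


Each bit -> 3 copies

000111111000000000111111


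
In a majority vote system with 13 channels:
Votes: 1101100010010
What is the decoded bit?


Ones: 6 out of 13
Threshold: 7

0 (6/13 voted 1)


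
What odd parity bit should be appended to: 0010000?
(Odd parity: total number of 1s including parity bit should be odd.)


Number of 1s in data: 1
Parity bit: 0

0


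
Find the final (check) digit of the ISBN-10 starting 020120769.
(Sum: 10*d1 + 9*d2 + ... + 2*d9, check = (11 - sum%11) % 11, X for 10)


Weighted sum: 101
101 mod 11 = 2

Check digit: 9


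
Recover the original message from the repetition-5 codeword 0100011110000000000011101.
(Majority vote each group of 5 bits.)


Groups: 01000, 11110, 00000, 00000, 11101
Majority votes: 01001

01001


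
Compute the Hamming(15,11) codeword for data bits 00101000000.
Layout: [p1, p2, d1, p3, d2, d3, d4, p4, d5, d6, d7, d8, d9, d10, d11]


Parity bits: p1=1, p2=1, p3=1, p4=1

110101011000000


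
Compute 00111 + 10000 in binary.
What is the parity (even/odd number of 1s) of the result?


00111 = 7
10000 = 16
Sum = 23 = 10111
1s count = 4

even parity (4 ones in 10111)


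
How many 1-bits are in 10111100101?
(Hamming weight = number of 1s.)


Counting 1s in 10111100101

7


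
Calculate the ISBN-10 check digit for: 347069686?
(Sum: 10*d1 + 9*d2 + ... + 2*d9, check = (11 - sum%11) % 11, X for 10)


Weighted sum: 263
263 mod 11 = 10

Check digit: 1


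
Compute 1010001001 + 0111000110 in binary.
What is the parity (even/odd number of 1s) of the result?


1010001001 = 649
0111000110 = 454
Sum = 1103 = 10001001111
1s count = 6

even parity (6 ones in 10001001111)


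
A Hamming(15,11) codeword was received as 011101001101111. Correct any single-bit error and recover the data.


Syndrome = 0: no error detected

Data: 10101101111 (no errors)


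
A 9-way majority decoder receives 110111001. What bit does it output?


Ones: 6 out of 9
Threshold: 5

1 (6/9 voted 1)


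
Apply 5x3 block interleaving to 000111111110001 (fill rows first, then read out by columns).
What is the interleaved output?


Matrix:
  000
  111
  111
  110
  001
Read columns: 011100111001101

011100111001101


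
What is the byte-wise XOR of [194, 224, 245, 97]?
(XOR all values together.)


XOR chain: 194 ^ 224 ^ 245 ^ 97 = 182

182


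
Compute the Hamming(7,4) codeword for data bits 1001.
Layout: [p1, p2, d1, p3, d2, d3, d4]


Parity bits: p1=0, p2=0, p3=1

0011001


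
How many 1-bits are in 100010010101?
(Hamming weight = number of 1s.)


Counting 1s in 100010010101

5


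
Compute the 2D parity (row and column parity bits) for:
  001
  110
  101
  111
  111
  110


Row parities: 100110
Column parities: 100

Row P: 100110, Col P: 100, Corner: 1


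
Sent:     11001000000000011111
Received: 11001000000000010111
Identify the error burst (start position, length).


XOR: 00000000000000001000

Burst at position 16, length 1


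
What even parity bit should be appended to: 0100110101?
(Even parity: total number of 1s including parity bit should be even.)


Number of 1s in data: 5
Parity bit: 1

1


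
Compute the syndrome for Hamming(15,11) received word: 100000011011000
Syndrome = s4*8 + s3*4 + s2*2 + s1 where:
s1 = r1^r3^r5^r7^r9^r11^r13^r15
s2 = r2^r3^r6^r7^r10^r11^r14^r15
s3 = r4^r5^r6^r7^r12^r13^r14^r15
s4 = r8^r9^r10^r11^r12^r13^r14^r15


s1=1, s2=1, s3=1, s4=0

Syndrome = 7 (error at position 7)


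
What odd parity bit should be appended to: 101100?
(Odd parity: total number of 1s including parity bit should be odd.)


Number of 1s in data: 3
Parity bit: 0

0


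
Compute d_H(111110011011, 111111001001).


XOR: 000001010010
Count of 1s: 3

3


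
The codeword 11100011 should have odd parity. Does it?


Number of 1s: 5

Yes, parity is correct (5 ones)


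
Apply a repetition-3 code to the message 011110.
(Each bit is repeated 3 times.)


Each bit -> 3 copies

000111111111111000


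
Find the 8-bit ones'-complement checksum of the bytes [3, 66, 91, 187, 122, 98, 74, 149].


Sum = 790 mod 256 = 22
Complement = 233

233


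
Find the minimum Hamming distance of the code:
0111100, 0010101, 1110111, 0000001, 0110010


Comparing all pairs, minimum distance: 2
Can detect 1 errors, correct 0 errors

2


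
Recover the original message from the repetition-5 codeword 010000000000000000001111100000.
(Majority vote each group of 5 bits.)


Groups: 01000, 00000, 00000, 00000, 11111, 00000
Majority votes: 000010

000010
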